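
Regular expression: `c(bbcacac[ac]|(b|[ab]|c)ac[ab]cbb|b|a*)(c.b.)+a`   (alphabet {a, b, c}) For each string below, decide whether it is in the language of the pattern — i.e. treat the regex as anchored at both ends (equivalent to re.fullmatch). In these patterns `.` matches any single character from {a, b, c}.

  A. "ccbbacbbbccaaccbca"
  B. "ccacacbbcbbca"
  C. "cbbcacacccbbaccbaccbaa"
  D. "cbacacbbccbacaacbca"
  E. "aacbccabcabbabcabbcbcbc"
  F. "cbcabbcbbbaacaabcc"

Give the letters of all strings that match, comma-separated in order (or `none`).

A → no match
B → match
C → match
D → no match
E → no match — must start with "c"
F → no match — must end with "a"

B, C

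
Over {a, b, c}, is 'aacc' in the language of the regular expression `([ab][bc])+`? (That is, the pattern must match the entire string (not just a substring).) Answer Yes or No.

No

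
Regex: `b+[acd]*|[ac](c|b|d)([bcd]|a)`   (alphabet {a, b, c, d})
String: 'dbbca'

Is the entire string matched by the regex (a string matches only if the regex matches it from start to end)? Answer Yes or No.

No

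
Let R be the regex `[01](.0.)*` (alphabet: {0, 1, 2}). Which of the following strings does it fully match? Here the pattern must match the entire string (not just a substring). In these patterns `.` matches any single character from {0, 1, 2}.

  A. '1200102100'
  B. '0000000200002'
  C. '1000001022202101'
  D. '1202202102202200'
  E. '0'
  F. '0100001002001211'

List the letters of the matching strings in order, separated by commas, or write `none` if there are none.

A, B, D, E

A → match
B → match
C → no match
D → match
E → match
F → no match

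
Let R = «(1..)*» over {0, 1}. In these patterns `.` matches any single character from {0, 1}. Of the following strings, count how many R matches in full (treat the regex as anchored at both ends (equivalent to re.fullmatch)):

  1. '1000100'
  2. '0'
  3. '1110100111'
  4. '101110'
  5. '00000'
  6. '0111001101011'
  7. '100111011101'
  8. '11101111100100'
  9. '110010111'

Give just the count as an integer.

1

1 → no match
2 → no match
3 → no match
4 → match
5 → no match
6 → no match
7 → no match
8 → no match
9 → no match
Total matched: 1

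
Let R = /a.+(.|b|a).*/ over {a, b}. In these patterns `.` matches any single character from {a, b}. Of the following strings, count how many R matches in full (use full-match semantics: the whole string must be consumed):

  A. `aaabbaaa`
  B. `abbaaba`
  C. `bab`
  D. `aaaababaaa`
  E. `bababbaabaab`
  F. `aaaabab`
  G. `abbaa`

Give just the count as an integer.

5

A → match
B → match
C → no match — must start with `a`
D → match
E → no match — must start with `a`
F → match
G → match
Total matched: 5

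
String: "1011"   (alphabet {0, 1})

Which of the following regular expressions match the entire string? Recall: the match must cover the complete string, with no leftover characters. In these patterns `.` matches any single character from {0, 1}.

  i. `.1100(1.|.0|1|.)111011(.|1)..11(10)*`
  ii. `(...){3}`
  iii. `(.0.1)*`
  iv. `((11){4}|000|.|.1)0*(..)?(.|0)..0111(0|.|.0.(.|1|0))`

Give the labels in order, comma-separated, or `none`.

iii

i → no match
ii → no match
iii → match
iv → no match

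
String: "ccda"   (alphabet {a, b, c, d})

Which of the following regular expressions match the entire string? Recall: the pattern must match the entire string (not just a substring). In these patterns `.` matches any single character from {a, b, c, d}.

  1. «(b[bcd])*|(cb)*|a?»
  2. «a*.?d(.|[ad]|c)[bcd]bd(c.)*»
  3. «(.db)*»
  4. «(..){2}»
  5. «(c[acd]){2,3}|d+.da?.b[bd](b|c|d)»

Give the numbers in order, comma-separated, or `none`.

4

1 → no match
2 → no match
3 → no match
4 → match
5 → no match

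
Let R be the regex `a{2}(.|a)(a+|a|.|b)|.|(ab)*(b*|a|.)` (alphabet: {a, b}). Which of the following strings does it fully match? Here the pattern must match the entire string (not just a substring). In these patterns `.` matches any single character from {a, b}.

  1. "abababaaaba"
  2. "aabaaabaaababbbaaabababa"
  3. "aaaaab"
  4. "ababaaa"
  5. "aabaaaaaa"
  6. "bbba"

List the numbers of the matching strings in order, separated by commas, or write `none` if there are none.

5

1 → no match
2 → no match
3 → no match
4 → no match
5 → match
6 → no match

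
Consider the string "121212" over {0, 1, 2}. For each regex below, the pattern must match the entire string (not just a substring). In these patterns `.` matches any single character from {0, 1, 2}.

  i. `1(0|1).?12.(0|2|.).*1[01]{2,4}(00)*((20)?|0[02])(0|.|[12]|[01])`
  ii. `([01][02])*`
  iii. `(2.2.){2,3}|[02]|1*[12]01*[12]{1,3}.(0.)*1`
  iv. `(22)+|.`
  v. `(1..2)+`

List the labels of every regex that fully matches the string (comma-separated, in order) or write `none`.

ii

i → no match
ii → match
iii → no match
iv → no match
v → no match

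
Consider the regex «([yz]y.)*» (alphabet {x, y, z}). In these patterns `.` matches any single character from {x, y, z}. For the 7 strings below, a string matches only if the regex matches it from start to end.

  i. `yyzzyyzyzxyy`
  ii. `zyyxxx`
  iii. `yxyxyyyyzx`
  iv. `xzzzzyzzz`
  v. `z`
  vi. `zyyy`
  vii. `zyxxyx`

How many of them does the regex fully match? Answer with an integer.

i. `yyzzyyzyzxyy` → no match
ii. `zyyxxx` → no match
iii. `yxyxyyyyzx` → no match
iv. `xzzzzyzzz` → no match
v. `z` → no match
vi. `zyyy` → no match
vii. `zyxxyx` → no match
Total matched: 0

0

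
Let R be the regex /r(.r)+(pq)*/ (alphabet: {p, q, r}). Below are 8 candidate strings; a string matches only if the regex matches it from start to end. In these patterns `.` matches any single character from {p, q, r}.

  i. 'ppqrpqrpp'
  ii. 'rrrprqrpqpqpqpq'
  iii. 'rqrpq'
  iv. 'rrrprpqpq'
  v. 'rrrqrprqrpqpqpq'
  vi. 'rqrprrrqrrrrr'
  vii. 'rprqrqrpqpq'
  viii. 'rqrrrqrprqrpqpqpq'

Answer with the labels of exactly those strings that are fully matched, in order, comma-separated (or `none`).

i → no match — must start with 'r'
ii → match
iii → match
iv → match
v → match
vi → match
vii → match
viii → match

ii, iii, iv, v, vi, vii, viii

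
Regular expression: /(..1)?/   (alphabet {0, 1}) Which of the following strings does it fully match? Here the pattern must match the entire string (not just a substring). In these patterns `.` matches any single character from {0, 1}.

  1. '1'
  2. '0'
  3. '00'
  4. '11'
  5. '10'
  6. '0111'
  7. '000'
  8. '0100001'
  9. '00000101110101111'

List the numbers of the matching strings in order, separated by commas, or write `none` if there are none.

1 → no match
2 → no match
3 → no match
4 → no match
5 → no match
6 → no match
7 → no match
8 → no match
9 → no match

none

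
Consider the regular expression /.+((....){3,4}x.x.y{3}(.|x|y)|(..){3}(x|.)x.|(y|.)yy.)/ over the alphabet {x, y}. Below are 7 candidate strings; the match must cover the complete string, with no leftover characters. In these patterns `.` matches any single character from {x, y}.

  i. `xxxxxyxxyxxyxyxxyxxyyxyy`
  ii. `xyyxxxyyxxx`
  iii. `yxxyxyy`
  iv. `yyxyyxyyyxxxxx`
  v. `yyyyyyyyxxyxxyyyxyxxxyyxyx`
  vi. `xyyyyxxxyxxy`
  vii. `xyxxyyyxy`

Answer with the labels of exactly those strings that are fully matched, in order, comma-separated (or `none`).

i → no match
ii → match
iii → no match
iv → match
v → no match
vi → match
vii → no match

ii, iv, vi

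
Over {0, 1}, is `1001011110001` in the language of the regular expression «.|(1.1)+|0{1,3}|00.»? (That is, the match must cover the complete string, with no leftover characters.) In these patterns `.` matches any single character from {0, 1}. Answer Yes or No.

No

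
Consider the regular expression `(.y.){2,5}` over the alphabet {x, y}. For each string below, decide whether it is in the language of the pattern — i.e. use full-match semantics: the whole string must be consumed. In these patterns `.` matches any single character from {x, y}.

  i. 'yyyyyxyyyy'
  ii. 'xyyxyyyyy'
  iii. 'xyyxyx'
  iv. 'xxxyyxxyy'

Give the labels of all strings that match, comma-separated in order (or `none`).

ii, iii

i. 'yyyyyxyyyy' → no match
ii. 'xyyxyyyyy' → match
iii. 'xyyxyx' → match
iv. 'xxxyyxxyy' → no match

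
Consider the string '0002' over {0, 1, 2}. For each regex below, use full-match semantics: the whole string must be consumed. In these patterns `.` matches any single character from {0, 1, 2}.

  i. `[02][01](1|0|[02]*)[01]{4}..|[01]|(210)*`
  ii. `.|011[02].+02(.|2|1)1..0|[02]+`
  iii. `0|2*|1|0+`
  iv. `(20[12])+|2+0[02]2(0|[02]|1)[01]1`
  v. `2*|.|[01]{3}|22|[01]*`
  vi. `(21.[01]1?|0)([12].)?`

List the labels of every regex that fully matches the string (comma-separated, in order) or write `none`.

i → no match
ii → match
iii → no match
iv → no match
v → no match
vi → no match

ii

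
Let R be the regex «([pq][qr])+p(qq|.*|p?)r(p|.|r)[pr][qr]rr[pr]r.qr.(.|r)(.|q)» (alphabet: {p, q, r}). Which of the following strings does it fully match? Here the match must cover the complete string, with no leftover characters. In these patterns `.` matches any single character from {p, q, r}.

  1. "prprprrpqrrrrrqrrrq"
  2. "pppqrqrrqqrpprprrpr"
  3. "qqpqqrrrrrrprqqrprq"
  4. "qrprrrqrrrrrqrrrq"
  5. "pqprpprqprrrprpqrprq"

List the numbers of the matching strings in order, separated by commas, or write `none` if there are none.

1 → match
2 → no match
3 → match
4 → match
5 → match

1, 3, 4, 5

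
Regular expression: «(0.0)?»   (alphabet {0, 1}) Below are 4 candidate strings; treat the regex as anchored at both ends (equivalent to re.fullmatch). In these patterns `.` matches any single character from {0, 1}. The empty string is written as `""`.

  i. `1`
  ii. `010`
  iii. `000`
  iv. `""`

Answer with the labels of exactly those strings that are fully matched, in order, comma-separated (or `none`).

ii, iii, iv

i → no match
ii → match
iii → match
iv → match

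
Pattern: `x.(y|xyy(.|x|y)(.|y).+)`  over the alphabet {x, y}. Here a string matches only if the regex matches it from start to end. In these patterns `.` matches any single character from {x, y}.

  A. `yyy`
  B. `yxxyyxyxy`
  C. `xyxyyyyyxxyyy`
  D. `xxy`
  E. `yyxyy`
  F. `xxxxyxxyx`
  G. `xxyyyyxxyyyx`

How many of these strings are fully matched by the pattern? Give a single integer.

A → no match — must start with `x`
B → no match — must start with `x`
C → match
D → match
E → no match — must start with `x`
F → no match
G → no match
Total matched: 2

2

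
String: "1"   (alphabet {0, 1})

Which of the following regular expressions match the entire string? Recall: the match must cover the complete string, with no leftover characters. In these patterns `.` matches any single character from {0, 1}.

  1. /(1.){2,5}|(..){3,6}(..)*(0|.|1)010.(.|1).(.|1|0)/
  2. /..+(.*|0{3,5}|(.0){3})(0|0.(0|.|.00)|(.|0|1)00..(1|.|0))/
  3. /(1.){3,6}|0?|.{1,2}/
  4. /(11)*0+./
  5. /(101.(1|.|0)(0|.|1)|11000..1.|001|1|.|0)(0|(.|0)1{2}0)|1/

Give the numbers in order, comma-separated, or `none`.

3, 5

1 → no match
2 → no match
3 → match
4 → no match
5 → match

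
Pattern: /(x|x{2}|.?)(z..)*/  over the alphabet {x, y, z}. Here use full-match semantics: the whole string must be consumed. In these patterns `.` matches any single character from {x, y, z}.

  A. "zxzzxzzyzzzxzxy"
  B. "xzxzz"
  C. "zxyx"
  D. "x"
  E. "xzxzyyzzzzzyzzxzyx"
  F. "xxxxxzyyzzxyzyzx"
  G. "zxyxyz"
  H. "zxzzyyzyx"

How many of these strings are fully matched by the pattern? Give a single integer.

A → match
B → no match
C → no match
D → match
E → no match
F → no match
G → no match
H → match
Total matched: 3

3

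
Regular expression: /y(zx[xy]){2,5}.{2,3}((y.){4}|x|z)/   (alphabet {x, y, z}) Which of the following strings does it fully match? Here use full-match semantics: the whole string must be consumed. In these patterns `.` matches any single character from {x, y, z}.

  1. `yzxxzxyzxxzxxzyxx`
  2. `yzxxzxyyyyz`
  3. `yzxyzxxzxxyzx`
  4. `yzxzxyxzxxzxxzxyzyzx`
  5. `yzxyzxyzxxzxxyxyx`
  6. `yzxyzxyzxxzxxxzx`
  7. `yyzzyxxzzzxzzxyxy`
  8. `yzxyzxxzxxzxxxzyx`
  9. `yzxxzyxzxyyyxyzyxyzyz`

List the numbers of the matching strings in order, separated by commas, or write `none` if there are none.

1, 2, 3, 5, 6, 8

1 → match
2. `yzxxzxyyyyz` → match
3 → match
4 → no match
5 → match
6 → match
7 → no match — must start with `yzx`
8 → match
9 → no match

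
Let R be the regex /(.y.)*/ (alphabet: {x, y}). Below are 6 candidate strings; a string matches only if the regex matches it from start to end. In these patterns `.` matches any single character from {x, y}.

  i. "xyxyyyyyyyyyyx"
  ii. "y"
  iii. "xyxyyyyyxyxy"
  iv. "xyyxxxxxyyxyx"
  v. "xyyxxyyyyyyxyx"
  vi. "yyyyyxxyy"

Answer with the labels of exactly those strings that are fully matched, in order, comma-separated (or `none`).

i → no match
ii. "y" → no match
iii. "xyxyyyyyxyxy" → no match
iv → no match
v → no match
vi. "yyyyyxxyy" → match

vi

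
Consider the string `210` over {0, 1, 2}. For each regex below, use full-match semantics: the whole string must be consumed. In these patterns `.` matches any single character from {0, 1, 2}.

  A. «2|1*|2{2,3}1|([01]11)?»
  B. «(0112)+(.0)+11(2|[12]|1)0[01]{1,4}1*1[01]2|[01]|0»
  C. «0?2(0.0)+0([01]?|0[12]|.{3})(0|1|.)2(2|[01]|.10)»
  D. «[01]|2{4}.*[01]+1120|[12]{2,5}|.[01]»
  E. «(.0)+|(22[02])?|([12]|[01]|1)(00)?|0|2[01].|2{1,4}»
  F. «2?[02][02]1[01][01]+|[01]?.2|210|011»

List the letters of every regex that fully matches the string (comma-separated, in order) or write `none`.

E, F

A → no match
B → no match
C → no match
D → no match
E → match
F → match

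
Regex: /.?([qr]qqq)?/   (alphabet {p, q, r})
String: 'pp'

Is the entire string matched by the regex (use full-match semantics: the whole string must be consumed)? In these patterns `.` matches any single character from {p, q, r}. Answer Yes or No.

No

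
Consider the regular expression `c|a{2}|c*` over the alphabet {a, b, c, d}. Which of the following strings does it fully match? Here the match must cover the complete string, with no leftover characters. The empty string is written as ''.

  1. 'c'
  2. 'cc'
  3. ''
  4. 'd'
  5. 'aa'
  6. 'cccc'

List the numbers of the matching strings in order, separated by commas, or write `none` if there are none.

1. 'c' → match
2. 'cc' → match
3. '' → match
4. 'd' → no match
5. 'aa' → match
6. 'cccc' → match

1, 2, 3, 5, 6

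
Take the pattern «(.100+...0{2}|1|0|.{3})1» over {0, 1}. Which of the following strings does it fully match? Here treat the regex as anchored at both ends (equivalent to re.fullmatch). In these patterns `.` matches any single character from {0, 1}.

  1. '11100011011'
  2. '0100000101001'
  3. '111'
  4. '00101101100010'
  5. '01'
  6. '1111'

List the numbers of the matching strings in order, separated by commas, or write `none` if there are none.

1 → no match
2 → match
3 → no match
4 → no match — must end with '1'
5 → match
6 → match

2, 5, 6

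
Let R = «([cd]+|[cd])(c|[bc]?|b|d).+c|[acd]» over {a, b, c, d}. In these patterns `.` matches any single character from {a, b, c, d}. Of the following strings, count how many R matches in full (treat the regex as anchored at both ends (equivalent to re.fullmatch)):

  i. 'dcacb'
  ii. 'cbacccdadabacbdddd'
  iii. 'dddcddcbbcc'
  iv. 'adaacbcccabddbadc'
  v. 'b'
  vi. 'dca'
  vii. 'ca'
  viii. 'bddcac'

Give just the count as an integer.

1

i. 'dcacb' → no match
ii → no match
iii. 'dddcddcbbcc' → match
iv → no match
v. 'b' → no match
vi. 'dca' → no match
vii. 'ca' → no match
viii. 'bddcac' → no match
Total matched: 1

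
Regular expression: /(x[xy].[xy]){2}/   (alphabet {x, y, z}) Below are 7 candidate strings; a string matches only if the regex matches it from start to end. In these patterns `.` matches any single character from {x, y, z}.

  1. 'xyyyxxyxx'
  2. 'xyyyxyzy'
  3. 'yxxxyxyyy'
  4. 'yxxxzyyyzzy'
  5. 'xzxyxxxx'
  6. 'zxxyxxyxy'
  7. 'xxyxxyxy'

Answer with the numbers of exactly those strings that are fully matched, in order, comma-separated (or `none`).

1 → no match
2 → match
3 → no match — must start with 'x'
4 → no match — must start with 'x'
5 → no match
6 → no match — must start with 'x'
7 → match

2, 7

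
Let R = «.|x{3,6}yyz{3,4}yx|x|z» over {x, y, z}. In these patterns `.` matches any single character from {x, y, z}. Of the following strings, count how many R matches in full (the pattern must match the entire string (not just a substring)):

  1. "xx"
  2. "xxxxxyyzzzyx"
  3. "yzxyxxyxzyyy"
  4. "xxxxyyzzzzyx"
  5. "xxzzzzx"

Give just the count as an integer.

1 → no match
2 → match
3 → no match
4 → match
5 → no match
Total matched: 2

2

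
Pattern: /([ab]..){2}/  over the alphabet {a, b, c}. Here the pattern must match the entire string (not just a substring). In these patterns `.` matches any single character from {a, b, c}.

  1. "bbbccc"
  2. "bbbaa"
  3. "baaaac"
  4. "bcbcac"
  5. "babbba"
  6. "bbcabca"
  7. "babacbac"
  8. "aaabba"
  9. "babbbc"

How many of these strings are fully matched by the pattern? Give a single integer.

4

1 → no match
2 → no match
3 → match
4 → no match
5 → match
6 → no match
7 → no match
8 → match
9 → match
Total matched: 4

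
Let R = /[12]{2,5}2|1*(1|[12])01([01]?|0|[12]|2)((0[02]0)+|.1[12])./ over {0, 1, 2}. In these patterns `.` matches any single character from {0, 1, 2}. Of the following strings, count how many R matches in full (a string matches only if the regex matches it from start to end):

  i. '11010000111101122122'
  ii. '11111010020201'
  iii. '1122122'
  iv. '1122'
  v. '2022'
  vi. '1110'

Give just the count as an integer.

i → no match
ii → no match
iii → no match
iv → match
v → no match
vi → no match
Total matched: 1

1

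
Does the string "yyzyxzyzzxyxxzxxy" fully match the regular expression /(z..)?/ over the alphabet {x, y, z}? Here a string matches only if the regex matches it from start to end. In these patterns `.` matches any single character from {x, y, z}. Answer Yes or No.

No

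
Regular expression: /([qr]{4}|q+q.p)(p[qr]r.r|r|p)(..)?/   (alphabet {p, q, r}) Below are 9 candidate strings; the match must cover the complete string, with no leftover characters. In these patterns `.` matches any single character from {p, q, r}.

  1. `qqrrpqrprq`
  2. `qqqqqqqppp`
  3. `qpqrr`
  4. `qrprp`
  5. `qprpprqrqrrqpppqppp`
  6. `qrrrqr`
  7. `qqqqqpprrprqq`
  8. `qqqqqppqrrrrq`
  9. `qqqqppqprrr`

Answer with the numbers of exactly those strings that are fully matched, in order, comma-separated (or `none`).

1 → no match
2 → match
3 → no match
4 → no match
5 → no match
6 → no match
7 → match
8 → match
9 → no match

2, 7, 8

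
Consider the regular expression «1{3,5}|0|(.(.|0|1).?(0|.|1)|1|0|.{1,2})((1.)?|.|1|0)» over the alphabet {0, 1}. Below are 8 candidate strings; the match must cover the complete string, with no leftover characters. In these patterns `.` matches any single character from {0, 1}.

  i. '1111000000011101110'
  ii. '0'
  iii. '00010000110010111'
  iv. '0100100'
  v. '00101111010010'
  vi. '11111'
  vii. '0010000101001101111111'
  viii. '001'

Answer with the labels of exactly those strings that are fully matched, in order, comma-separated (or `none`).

i → no match
ii → match
iii → no match
iv → no match
v → no match
vi → match
vii → no match
viii → match

ii, vi, viii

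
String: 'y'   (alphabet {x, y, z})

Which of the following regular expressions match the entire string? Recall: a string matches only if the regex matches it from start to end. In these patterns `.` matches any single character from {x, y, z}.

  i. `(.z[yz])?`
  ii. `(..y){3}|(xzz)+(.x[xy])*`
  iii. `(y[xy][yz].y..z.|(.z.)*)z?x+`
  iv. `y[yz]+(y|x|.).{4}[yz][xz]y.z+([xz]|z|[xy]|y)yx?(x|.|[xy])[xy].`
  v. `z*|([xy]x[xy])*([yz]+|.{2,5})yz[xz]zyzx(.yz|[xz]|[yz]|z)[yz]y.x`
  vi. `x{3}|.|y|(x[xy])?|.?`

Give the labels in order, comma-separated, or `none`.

i → no match
ii → no match
iii → no match — must end with 'x'
iv → no match
v → no match
vi → match

vi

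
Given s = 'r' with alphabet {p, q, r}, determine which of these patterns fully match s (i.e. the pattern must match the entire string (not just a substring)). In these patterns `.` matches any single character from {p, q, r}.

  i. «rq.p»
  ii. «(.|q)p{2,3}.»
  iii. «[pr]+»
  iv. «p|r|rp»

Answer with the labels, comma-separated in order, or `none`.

iii, iv

i → no match — must start with 'rq'
ii → no match
iii → match
iv → match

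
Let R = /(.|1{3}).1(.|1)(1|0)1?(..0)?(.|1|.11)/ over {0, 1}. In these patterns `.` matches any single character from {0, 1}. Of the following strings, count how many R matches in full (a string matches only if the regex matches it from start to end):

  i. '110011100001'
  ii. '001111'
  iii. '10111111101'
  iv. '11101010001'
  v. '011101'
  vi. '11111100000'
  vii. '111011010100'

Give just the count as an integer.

5

i → no match
ii → match
iii → no match
iv → match
v → match
vi → match
vii → match
Total matched: 5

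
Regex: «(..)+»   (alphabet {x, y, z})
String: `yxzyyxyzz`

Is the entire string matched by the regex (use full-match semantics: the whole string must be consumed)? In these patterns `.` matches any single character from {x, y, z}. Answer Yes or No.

No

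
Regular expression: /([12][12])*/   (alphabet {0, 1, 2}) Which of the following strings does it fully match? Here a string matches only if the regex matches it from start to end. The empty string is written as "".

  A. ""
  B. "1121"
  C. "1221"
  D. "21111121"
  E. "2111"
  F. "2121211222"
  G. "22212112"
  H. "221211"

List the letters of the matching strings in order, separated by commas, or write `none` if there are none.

A → match
B → match
C → match
D → match
E → match
F → match
G → match
H → match

A, B, C, D, E, F, G, H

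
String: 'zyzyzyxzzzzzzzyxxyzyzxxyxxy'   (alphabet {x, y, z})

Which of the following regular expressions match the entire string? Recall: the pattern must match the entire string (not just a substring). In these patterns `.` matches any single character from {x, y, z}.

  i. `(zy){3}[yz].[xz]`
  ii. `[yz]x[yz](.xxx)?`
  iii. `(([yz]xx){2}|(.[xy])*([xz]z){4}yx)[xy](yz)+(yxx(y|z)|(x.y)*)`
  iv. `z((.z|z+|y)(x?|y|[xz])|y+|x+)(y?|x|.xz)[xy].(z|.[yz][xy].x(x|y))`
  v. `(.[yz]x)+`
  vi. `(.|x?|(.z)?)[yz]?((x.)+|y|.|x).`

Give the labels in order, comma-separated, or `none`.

i → no match
ii → no match
iii → match
iv → no match
v → no match — must end with 'x'
vi → no match

iii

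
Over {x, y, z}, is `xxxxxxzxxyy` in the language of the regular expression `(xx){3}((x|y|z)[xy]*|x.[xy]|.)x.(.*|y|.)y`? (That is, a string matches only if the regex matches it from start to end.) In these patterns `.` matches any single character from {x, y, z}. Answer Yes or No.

Yes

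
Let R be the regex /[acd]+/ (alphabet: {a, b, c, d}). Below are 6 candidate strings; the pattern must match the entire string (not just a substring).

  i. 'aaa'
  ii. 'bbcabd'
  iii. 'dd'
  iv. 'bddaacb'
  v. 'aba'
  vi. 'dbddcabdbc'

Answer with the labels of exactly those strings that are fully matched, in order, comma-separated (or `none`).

i, iii

i → match
ii → no match
iii → match
iv → no match
v → no match
vi → no match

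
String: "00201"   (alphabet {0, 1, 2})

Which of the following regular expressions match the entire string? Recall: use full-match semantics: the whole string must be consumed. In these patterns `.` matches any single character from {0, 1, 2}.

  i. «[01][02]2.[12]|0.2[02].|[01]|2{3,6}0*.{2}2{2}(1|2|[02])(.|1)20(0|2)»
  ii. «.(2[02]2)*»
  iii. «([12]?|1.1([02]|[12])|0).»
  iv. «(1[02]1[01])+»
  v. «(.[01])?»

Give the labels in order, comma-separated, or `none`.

i → match
ii → no match
iii → no match
iv → no match — must start with "1"
v → no match

i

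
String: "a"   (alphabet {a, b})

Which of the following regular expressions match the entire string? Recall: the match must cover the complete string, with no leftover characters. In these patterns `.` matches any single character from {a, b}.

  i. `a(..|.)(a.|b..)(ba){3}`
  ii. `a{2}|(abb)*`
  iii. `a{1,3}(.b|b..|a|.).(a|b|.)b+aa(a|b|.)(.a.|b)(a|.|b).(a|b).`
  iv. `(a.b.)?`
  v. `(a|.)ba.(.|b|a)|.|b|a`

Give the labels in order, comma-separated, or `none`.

v

i → no match — must end with "ba"
ii → no match
iii → no match
iv → no match
v → match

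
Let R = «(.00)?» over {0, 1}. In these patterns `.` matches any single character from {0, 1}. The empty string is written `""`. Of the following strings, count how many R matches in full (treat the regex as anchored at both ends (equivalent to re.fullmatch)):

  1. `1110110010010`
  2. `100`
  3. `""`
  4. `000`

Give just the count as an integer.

3

1 → no match
2 → match
3 → match
4 → match
Total matched: 3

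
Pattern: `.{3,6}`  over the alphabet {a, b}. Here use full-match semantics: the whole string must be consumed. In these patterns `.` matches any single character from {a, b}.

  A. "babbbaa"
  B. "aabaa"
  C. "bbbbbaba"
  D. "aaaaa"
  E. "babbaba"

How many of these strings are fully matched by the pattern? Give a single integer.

A → no match
B → match
C → no match
D → match
E → no match
Total matched: 2

2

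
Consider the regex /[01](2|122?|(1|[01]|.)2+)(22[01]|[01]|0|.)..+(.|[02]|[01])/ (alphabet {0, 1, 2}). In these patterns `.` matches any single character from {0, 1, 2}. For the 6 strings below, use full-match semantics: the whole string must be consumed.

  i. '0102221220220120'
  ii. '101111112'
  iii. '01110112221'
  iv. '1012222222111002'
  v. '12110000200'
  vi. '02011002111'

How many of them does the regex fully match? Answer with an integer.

2

i → no match
ii. '101111112' → no match
iii. '01110112221' → no match
iv → no match
v. '12110000200' → match
vi. '02011002111' → match
Total matched: 2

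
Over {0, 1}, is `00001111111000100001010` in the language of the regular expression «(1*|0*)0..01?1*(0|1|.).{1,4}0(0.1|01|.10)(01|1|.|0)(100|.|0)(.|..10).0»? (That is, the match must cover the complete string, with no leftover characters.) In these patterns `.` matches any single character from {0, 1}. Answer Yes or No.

Yes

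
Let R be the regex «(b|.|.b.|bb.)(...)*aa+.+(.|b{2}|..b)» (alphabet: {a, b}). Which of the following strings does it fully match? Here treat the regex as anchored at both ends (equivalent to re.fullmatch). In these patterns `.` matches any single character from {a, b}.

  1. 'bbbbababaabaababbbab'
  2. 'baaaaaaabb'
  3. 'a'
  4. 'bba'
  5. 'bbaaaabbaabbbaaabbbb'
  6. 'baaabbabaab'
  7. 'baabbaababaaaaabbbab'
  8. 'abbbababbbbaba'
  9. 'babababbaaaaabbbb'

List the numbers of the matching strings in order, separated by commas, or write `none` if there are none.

1 → no match
2 → match
3 → no match
4 → no match
5 → match
6 → match
7 → match
8 → no match
9 → match

2, 5, 6, 7, 9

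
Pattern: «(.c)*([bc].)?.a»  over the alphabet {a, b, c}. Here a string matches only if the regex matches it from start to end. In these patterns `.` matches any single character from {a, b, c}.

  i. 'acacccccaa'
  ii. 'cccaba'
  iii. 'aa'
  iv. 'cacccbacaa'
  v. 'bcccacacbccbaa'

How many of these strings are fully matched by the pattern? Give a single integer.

4

i → match
ii → match
iii → match
iv → no match
v → match
Total matched: 4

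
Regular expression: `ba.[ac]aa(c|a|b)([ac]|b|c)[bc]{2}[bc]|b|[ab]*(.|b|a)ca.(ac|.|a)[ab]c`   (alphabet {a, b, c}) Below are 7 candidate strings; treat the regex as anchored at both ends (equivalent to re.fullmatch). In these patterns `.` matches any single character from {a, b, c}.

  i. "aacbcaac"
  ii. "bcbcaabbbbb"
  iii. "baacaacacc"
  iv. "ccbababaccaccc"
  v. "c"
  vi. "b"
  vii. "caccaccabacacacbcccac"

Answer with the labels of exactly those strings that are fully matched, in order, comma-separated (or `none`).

vi

i → no match
ii → no match
iii → no match
iv → no match
v → no match
vi → match
vii → no match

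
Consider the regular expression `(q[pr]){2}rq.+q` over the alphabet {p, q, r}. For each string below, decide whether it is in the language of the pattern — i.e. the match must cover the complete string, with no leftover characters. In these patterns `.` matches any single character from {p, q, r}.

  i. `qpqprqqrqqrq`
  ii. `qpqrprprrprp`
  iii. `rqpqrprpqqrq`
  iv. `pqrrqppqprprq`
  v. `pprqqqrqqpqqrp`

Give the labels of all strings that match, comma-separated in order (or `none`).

i → match
ii → no match — must end with `q`
iii → no match — must start with `q`
iv → no match — must start with `q`
v → no match — must start with `q`

i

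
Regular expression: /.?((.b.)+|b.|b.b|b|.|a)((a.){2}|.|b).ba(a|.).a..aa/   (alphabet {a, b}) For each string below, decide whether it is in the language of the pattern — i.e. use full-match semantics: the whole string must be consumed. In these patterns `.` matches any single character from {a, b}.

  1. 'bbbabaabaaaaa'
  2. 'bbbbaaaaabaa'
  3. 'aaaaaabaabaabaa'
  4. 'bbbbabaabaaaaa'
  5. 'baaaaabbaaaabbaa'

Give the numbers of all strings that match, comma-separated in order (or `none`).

1 → match
2 → match
3 → match
4 → match
5 → match

1, 2, 3, 4, 5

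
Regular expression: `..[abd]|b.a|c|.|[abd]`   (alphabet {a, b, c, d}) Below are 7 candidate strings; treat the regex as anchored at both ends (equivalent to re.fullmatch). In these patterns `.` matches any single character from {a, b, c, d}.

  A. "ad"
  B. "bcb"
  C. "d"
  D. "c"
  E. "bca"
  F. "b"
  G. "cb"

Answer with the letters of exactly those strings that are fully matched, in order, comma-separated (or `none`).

A → no match
B → match
C → match
D → match
E → match
F → match
G → no match

B, C, D, E, F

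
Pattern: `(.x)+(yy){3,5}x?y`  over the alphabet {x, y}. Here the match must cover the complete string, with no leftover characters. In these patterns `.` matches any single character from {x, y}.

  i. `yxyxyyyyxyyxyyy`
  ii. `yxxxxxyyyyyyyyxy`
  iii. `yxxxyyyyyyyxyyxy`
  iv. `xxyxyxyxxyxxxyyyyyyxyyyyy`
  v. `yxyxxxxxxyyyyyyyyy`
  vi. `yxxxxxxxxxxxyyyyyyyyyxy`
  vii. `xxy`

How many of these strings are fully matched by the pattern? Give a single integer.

1

i → no match
ii → match
iii → no match
iv → no match
v → no match
vi → no match
vii → no match
Total matched: 1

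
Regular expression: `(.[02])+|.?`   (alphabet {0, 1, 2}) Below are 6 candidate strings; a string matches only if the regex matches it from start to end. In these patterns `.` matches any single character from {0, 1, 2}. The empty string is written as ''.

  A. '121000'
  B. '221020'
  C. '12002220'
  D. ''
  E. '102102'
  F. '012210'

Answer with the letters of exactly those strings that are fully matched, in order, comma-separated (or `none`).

A, B, C, D

A → match
B → match
C → match
D → match
E → no match
F → no match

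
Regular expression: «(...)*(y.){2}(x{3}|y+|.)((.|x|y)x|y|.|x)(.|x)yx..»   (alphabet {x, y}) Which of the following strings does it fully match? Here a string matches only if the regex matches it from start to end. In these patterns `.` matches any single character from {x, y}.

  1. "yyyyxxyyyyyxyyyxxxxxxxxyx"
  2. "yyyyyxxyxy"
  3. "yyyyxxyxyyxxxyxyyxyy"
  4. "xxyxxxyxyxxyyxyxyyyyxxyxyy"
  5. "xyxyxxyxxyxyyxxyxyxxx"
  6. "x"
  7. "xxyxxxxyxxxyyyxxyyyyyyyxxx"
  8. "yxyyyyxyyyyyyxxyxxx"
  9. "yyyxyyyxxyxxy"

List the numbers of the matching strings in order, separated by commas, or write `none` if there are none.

3, 4, 8, 9

1 → no match
2 → no match
3 → match
4 → match
5 → no match
6 → no match
7 → no match
8 → match
9 → match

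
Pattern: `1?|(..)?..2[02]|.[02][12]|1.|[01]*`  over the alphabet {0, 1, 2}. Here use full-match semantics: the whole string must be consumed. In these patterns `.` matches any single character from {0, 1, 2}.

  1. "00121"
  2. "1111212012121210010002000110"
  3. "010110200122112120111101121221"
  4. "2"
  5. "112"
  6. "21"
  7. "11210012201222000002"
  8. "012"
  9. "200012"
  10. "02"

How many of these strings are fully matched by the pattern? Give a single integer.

1. "00121" → no match
2 → no match
3 → no match
4. "2" → no match
5. "112" → no match
6. "21" → no match
7 → no match
8. "012" → no match
9. "200012" → no match
10. "02" → no match
Total matched: 0

0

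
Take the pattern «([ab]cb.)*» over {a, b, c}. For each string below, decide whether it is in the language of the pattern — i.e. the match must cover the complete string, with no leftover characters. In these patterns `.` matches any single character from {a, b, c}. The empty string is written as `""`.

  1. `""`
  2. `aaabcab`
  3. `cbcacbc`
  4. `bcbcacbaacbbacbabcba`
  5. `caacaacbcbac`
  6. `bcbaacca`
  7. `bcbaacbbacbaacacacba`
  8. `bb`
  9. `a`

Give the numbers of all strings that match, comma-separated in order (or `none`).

1, 4

1. `""` → match
2. `aaabcab` → no match
3. `cbcacbc` → no match
4 → match
5. `caacaacbcbac` → no match
6. `bcbaacca` → no match
7 → no match
8. `bb` → no match
9. `a` → no match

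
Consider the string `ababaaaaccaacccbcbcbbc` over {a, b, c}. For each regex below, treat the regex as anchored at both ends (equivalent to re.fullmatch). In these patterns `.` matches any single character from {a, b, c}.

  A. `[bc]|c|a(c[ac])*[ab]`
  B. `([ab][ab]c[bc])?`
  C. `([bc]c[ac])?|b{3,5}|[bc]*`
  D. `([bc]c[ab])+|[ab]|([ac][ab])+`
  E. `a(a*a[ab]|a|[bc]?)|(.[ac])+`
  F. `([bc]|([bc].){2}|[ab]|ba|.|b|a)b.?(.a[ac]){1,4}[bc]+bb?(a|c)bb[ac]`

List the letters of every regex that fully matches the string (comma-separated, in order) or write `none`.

F

A → no match
B → no match
C → no match
D → no match
E → no match
F → match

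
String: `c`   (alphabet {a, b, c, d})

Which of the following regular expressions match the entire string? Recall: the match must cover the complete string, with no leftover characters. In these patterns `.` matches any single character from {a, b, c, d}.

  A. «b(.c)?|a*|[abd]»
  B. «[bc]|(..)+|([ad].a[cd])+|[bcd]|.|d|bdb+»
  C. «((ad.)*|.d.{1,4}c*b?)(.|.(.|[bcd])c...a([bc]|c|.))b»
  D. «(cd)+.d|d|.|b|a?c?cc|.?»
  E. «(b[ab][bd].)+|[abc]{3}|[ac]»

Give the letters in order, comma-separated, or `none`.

A → no match
B → match
C → no match — must end with `b`
D → match
E → match

B, D, E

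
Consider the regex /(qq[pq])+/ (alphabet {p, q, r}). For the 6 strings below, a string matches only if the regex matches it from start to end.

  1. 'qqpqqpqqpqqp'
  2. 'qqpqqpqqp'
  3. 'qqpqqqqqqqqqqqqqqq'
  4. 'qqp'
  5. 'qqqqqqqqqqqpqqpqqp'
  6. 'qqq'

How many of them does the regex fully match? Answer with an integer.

6

1. 'qqpqqpqqpqqp' → match
2. 'qqpqqpqqp' → match
3 → match
4. 'qqp' → match
5 → match
6. 'qqq' → match
Total matched: 6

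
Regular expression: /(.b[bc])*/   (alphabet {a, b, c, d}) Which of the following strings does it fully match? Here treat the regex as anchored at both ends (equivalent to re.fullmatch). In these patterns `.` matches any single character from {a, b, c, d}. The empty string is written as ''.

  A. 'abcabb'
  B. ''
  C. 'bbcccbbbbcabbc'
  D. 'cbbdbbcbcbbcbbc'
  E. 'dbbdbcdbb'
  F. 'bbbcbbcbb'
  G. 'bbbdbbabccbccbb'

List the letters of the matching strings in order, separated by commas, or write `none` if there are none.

A → match
B → match
C → no match
D → match
E → match
F → match
G → match

A, B, D, E, F, G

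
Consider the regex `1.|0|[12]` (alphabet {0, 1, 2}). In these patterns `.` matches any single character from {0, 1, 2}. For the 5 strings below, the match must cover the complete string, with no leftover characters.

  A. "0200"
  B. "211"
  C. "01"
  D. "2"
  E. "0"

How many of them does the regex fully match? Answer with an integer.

2

A → no match
B → no match
C → no match
D → match
E → match
Total matched: 2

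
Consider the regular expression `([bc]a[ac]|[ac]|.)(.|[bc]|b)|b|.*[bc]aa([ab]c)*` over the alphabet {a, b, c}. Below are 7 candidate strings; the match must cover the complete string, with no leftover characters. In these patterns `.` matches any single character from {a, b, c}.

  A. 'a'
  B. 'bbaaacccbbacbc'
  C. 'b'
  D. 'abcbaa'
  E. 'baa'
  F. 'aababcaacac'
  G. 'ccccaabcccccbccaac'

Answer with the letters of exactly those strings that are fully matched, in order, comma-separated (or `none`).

C, D, E

A → no match
B → no match
C → match
D → match
E → match
F → no match
G → no match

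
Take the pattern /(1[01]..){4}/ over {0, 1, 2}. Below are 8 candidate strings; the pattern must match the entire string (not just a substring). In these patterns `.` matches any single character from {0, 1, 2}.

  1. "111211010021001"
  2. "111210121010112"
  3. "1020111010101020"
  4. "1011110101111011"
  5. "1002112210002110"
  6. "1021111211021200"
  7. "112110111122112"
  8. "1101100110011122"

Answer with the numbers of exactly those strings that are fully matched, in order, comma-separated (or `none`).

3, 8

1 → no match
2 → no match
3 → match
4 → no match
5 → no match
6 → no match
7 → no match
8 → match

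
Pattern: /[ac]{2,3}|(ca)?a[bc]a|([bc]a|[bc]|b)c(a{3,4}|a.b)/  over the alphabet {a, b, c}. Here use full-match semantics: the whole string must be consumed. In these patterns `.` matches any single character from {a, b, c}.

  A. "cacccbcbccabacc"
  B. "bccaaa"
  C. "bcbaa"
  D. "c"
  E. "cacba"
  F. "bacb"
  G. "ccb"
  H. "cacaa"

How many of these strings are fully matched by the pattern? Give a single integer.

A → no match
B → no match
C → no match
D → no match
E → no match
F → no match
G → no match
H → no match
Total matched: 0

0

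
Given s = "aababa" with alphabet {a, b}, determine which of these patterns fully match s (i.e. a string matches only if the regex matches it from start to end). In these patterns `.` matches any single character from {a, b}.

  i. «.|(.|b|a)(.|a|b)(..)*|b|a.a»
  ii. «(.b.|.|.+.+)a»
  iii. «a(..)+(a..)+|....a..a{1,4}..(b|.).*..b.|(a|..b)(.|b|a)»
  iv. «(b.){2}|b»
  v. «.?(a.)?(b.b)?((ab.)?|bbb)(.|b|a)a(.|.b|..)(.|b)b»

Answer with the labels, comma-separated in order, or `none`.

i, ii, iii

i → match
ii → match
iii → match
iv → no match — must start with "b"
v → no match — must end with "b"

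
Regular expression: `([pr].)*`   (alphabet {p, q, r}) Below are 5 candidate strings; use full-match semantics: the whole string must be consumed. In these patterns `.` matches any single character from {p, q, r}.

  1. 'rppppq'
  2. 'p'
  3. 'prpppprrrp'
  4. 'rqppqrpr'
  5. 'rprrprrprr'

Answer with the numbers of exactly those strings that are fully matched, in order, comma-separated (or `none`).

1. 'rppppq' → match
2. 'p' → no match
3. 'prpppprrrp' → match
4. 'rqppqrpr' → no match
5. 'rprrprrprr' → match

1, 3, 5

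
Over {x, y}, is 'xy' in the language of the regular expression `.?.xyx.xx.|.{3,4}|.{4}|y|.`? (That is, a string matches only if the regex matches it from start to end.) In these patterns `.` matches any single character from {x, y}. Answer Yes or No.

No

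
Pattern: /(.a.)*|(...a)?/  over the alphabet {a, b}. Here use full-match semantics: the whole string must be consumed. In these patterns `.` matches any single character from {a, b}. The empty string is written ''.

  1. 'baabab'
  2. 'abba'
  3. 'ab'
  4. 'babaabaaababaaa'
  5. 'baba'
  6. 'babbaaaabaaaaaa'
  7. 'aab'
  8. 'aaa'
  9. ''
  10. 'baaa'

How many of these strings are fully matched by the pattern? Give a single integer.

9

1 → match
2 → match
3 → no match
4 → match
5 → match
6 → match
7 → match
8 → match
9 → match
10 → match
Total matched: 9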